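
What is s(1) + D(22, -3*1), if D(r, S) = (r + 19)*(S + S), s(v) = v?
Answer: -245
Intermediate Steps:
D(r, S) = 2*S*(19 + r) (D(r, S) = (19 + r)*(2*S) = 2*S*(19 + r))
s(1) + D(22, -3*1) = 1 + 2*(-3*1)*(19 + 22) = 1 + 2*(-3)*41 = 1 - 246 = -245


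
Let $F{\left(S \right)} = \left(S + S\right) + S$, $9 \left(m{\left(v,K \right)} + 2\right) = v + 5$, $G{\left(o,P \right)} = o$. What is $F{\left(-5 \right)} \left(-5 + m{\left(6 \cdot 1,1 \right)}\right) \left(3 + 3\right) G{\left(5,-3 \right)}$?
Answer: $2600$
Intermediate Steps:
$m{\left(v,K \right)} = - \frac{13}{9} + \frac{v}{9}$ ($m{\left(v,K \right)} = -2 + \frac{v + 5}{9} = -2 + \frac{5 + v}{9} = -2 + \left(\frac{5}{9} + \frac{v}{9}\right) = - \frac{13}{9} + \frac{v}{9}$)
$F{\left(S \right)} = 3 S$ ($F{\left(S \right)} = 2 S + S = 3 S$)
$F{\left(-5 \right)} \left(-5 + m{\left(6 \cdot 1,1 \right)}\right) \left(3 + 3\right) G{\left(5,-3 \right)} = 3 \left(-5\right) \left(-5 - \left(\frac{13}{9} - \frac{6 \cdot 1}{9}\right)\right) \left(3 + 3\right) 5 = - 15 \left(-5 + \left(- \frac{13}{9} + \frac{1}{9} \cdot 6\right)\right) 6 \cdot 5 = - 15 \left(-5 + \left(- \frac{13}{9} + \frac{2}{3}\right)\right) 6 \cdot 5 = - 15 \left(-5 - \frac{7}{9}\right) 6 \cdot 5 = - 15 \left(\left(- \frac{52}{9}\right) 6\right) 5 = \left(-15\right) \left(- \frac{104}{3}\right) 5 = 520 \cdot 5 = 2600$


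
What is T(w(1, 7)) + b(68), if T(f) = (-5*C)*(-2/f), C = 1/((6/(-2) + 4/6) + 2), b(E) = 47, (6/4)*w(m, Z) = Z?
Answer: 284/7 ≈ 40.571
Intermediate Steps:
w(m, Z) = 2*Z/3
C = -3 (C = 1/((6*(-½) + 4*(⅙)) + 2) = 1/((-3 + ⅔) + 2) = 1/(-7/3 + 2) = 1/(-⅓) = -3)
T(f) = -30/f (T(f) = (-5*(-3))*(-2/f) = 15*(-2/f) = -30/f)
T(w(1, 7)) + b(68) = -30/((⅔)*7) + 47 = -30/14/3 + 47 = -30*3/14 + 47 = -45/7 + 47 = 284/7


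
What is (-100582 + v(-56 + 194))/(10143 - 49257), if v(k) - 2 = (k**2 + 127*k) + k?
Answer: 31936/19557 ≈ 1.6330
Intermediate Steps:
v(k) = 2 + k**2 + 128*k (v(k) = 2 + ((k**2 + 127*k) + k) = 2 + (k**2 + 128*k) = 2 + k**2 + 128*k)
(-100582 + v(-56 + 194))/(10143 - 49257) = (-100582 + (2 + (-56 + 194)**2 + 128*(-56 + 194)))/(10143 - 49257) = (-100582 + (2 + 138**2 + 128*138))/(-39114) = (-100582 + (2 + 19044 + 17664))*(-1/39114) = (-100582 + 36710)*(-1/39114) = -63872*(-1/39114) = 31936/19557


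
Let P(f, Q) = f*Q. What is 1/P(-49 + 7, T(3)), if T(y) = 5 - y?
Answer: -1/84 ≈ -0.011905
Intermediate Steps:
P(f, Q) = Q*f
1/P(-49 + 7, T(3)) = 1/((5 - 1*3)*(-49 + 7)) = 1/((5 - 3)*(-42)) = 1/(2*(-42)) = 1/(-84) = -1/84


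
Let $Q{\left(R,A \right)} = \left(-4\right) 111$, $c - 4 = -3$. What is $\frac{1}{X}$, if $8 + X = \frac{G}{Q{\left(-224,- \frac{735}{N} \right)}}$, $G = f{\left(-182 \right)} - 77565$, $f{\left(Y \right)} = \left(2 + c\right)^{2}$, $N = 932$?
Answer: $\frac{37}{6167} \approx 0.0059997$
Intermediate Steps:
$c = 1$ ($c = 4 - 3 = 1$)
$f{\left(Y \right)} = 9$ ($f{\left(Y \right)} = \left(2 + 1\right)^{2} = 3^{2} = 9$)
$Q{\left(R,A \right)} = -444$
$G = -77556$ ($G = 9 - 77565 = -77556$)
$X = \frac{6167}{37}$ ($X = -8 - \frac{77556}{-444} = -8 - - \frac{6463}{37} = -8 + \frac{6463}{37} = \frac{6167}{37} \approx 166.68$)
$\frac{1}{X} = \frac{1}{\frac{6167}{37}} = \frac{37}{6167}$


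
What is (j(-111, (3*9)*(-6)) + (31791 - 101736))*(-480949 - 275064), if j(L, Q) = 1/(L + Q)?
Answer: 14436057650818/273 ≈ 5.2879e+10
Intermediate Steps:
(j(-111, (3*9)*(-6)) + (31791 - 101736))*(-480949 - 275064) = (1/(-111 + (3*9)*(-6)) + (31791 - 101736))*(-480949 - 275064) = (1/(-111 + 27*(-6)) - 69945)*(-756013) = (1/(-111 - 162) - 69945)*(-756013) = (1/(-273) - 69945)*(-756013) = (-1/273 - 69945)*(-756013) = -19094986/273*(-756013) = 14436057650818/273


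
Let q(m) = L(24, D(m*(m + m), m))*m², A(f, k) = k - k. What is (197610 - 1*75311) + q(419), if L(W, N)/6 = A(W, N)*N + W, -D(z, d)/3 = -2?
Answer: 25403083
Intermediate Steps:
A(f, k) = 0
D(z, d) = 6 (D(z, d) = -3*(-2) = 6)
L(W, N) = 6*W (L(W, N) = 6*(0*N + W) = 6*(0 + W) = 6*W)
q(m) = 144*m² (q(m) = (6*24)*m² = 144*m²)
(197610 - 1*75311) + q(419) = (197610 - 1*75311) + 144*419² = (197610 - 75311) + 144*175561 = 122299 + 25280784 = 25403083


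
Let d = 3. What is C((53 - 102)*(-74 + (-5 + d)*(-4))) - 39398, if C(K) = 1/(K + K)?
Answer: -254826263/6468 ≈ -39398.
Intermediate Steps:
C(K) = 1/(2*K)
C((53 - 102)*(-74 + (-5 + d)*(-4))) - 39398 = 1/(2*(((53 - 102)*(-74 + (-5 + 3)*(-4))))) - 39398 = 1/(2*((-49*(-74 - 2*(-4))))) - 39398 = 1/(2*((-49*(-74 + 8)))) - 39398 = 1/(2*((-49*(-66)))) - 39398 = (½)/3234 - 39398 = (½)*(1/3234) - 39398 = 1/6468 - 39398 = -254826263/6468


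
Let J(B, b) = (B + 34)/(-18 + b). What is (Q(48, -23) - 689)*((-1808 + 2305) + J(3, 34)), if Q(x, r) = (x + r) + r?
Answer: -5488443/16 ≈ -3.4303e+5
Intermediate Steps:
Q(x, r) = x + 2*r (Q(x, r) = (r + x) + r = x + 2*r)
J(B, b) = (34 + B)/(-18 + b)
(Q(48, -23) - 689)*((-1808 + 2305) + J(3, 34)) = ((48 + 2*(-23)) - 689)*((-1808 + 2305) + (34 + 3)/(-18 + 34)) = ((48 - 46) - 689)*(497 + 37/16) = (2 - 689)*(497 + (1/16)*37) = -687*(497 + 37/16) = -687*7989/16 = -5488443/16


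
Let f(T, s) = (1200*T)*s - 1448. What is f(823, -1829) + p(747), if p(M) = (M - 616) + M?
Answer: -1806320970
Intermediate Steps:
f(T, s) = -1448 + 1200*T*s (f(T, s) = 1200*T*s - 1448 = -1448 + 1200*T*s)
p(M) = -616 + 2*M (p(M) = (-616 + M) + M = -616 + 2*M)
f(823, -1829) + p(747) = (-1448 + 1200*823*(-1829)) + (-616 + 2*747) = (-1448 - 1806320400) + (-616 + 1494) = -1806321848 + 878 = -1806320970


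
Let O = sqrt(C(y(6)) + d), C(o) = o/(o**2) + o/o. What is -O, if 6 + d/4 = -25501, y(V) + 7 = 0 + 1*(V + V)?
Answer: -I*sqrt(2550670)/5 ≈ -319.42*I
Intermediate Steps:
y(V) = -7 + 2*V (y(V) = -7 + (0 + 1*(V + V)) = -7 + (0 + 1*(2*V)) = -7 + (0 + 2*V) = -7 + 2*V)
d = -102028 (d = -24 + 4*(-25501) = -24 - 102004 = -102028)
C(o) = 1 + 1/o (C(o) = o/o**2 + 1 = 1/o + 1 = 1 + 1/o)
O = I*sqrt(2550670)/5 (O = sqrt((1 + (-7 + 2*6))/(-7 + 2*6) - 102028) = sqrt((1 + (-7 + 12))/(-7 + 12) - 102028) = sqrt((1 + 5)/5 - 102028) = sqrt((1/5)*6 - 102028) = sqrt(6/5 - 102028) = sqrt(-510134/5) = I*sqrt(2550670)/5 ≈ 319.42*I)
-O = -I*sqrt(2550670)/5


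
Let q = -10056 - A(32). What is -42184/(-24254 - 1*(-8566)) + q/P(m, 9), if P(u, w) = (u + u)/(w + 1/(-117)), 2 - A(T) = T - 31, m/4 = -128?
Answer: 5344764247/58735872 ≈ 90.997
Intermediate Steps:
m = -512 (m = 4*(-128) = -512)
A(T) = 33 - T (A(T) = 2 - (T - 31) = 2 - (-31 + T) = 2 + (31 - T) = 33 - T)
q = -10057 (q = -10056 - (33 - 1*32) = -10056 - (33 - 32) = -10056 - 1*1 = -10056 - 1 = -10057)
P(u, w) = 2*u/(-1/117 + w) (P(u, w) = (2*u)/(w - 1/117) = (2*u)/(-1/117 + w) = 2*u/(-1/117 + w))
-42184/(-24254 - 1*(-8566)) + q/P(m, 9) = -42184/(-24254 - 1*(-8566)) - 10057/(234*(-512)/(-1 + 117*9)) = -42184/(-24254 + 8566) - 10057/(234*(-512)/(-1 + 1053)) = -42184/(-15688) - 10057/(234*(-512)/1052) = -42184*(-1/15688) - 10057/(234*(-512)*(1/1052)) = 5273/1961 - 10057/(-29952/263) = 5273/1961 - 10057*(-263/29952) = 5273/1961 + 2644991/29952 = 5344764247/58735872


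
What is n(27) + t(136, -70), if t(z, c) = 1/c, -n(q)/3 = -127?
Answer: 26669/70 ≈ 380.99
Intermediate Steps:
n(q) = 381 (n(q) = -3*(-127) = 381)
n(27) + t(136, -70) = 381 + 1/(-70) = 381 - 1/70 = 26669/70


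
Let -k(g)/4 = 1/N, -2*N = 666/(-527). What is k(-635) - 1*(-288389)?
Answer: 96031429/333 ≈ 2.8838e+5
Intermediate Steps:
N = 333/527 (N = -333/(-527) = -333*(-1)/527 = -1/2*(-666/527) = 333/527 ≈ 0.63188)
k(g) = -2108/333 (k(g) = -4/333/527 = -4*527/333 = -2108/333)
k(-635) - 1*(-288389) = -2108/333 - 1*(-288389) = -2108/333 + 288389 = 96031429/333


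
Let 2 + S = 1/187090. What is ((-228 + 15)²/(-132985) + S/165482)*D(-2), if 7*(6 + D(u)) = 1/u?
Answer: 4775895824151619/2305642775032408 ≈ 2.0714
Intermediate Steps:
S = -374179/187090 (S = -2 + 1/187090 = -374179/187090 ≈ -2.0000)
D(u) = -6 + 1/(7*u)
((-228 + 15)²/(-132985) + S/165482)*D(-2) = ((-228 + 15)²/(-132985) - 374179/187090/165482)*(-6 + (⅐)/(-2)) = ((-213)²*(-1/132985) - 374179/187090*1/165482)*(-6 + (⅐)*(-½)) = (45369*(-1/132985) - 374179/30960027380)*(-6 - 1/14) = (-45369/132985 - 374179/30960027380)*(-85/14) = -280935048479507/823443848225860*(-85/14) = 4775895824151619/2305642775032408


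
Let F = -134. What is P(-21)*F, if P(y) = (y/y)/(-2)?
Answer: 67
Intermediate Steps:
P(y) = -1/2 (P(y) = 1*(-1/2) = -1/2)
P(-21)*F = -1/2*(-134) = 67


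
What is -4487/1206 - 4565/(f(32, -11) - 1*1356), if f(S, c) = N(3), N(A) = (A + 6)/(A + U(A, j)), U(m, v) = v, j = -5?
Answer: -399449/1093842 ≈ -0.36518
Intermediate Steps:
N(A) = (6 + A)/(-5 + A) (N(A) = (A + 6)/(A - 5) = (6 + A)/(-5 + A))
f(S, c) = -9/2 (f(S, c) = (6 + 3)/(-5 + 3) = 9/(-2) = -1/2*9 = -9/2)
-4487/1206 - 4565/(f(32, -11) - 1*1356) = -4487/1206 - 4565/(-9/2 - 1*1356) = -4487*1/1206 - 4565/(-9/2 - 1356) = -4487/1206 - 4565/(-2721/2) = -4487/1206 - 4565*(-2/2721) = -4487/1206 + 9130/2721 = -399449/1093842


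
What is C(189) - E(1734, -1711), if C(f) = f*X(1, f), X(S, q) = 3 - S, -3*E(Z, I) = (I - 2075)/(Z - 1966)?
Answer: 44479/116 ≈ 383.44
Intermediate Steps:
E(Z, I) = -(-2075 + I)/(3*(-1966 + Z)) (E(Z, I) = -(I - 2075)/(3*(Z - 1966)) = -(-2075 + I)/(3*(-1966 + Z)))
C(f) = 2*f (C(f) = f*(3 - 1*1) = f*(3 - 1) = f*2 = 2*f)
C(189) - E(1734, -1711) = 2*189 - (2075 - 1*(-1711))/(3*(-1966 + 1734)) = 378 - (2075 + 1711)/(3*(-232)) = 378 - (-1)*3786/(3*232) = 378 - 1*(-631/116) = 378 + 631/116 = 44479/116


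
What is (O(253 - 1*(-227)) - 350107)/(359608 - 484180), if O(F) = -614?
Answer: 16701/5932 ≈ 2.8154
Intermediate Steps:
(O(253 - 1*(-227)) - 350107)/(359608 - 484180) = (-614 - 350107)/(359608 - 484180) = -350721/(-124572) = -350721*(-1/124572) = 16701/5932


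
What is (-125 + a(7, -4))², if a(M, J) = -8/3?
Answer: 146689/9 ≈ 16299.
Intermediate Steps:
a(M, J) = -8/3 (a(M, J) = -8*⅓ = -8/3)
(-125 + a(7, -4))² = (-125 - 8/3)² = (-383/3)² = 146689/9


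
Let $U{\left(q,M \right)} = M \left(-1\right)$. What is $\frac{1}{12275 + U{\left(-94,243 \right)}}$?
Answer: $\frac{1}{12032} \approx 8.3112 \cdot 10^{-5}$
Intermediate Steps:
$U{\left(q,M \right)} = - M$
$\frac{1}{12275 + U{\left(-94,243 \right)}} = \frac{1}{12275 - 243} = \frac{1}{12032}$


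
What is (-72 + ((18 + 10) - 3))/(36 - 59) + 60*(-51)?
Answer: -70333/23 ≈ -3058.0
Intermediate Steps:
(-72 + ((18 + 10) - 3))/(36 - 59) + 60*(-51) = (-72 + (28 - 3))/(-23) - 3060 = (-72 + 25)*(-1/23) - 3060 = -47*(-1/23) - 3060 = 47/23 - 3060 = -70333/23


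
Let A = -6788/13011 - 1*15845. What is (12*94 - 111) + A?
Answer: -192933896/13011 ≈ -14829.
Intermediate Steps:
A = -206166083/13011 (A = -6788*1/13011 - 15845 = -6788/13011 - 15845 = -206166083/13011 ≈ -15846.)
(12*94 - 111) + A = (12*94 - 111) - 206166083/13011 = (1128 - 111) - 206166083/13011 = 1017 - 206166083/13011 = -192933896/13011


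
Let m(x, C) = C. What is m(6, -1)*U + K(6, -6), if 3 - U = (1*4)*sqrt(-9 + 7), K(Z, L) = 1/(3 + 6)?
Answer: -26/9 + 4*I*sqrt(2) ≈ -2.8889 + 5.6569*I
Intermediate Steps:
K(Z, L) = 1/9
U = 3 - 4*I*sqrt(2) (U = 3 - 1*4*sqrt(-9 + 7) = 3 - 4*sqrt(-2) = 3 - 4*I*sqrt(2) ≈ 3.0 - 5.6569*I)
m(6, -1)*U + K(6, -6) = -(3 - 4*I*sqrt(2)) + 1/9 = (-3 + 4*I*sqrt(2)) + 1/9 = -26/9 + 4*I*sqrt(2)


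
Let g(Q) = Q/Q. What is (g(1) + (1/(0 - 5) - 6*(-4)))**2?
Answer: 15376/25 ≈ 615.04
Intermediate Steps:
g(Q) = 1
(g(1) + (1/(0 - 5) - 6*(-4)))**2 = (1 + (1/(0 - 5) - 6*(-4)))**2 = (1 + (1/(-5) + 24))**2 = (1 + (-1/5 + 24))**2 = (1 + 119/5)**2 = (124/5)**2 = 15376/25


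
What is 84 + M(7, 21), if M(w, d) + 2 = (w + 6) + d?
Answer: 116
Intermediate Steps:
M(w, d) = 4 + d + w (M(w, d) = -2 + ((w + 6) + d) = -2 + ((6 + w) + d) = -2 + (6 + d + w) = 4 + d + w)
84 + M(7, 21) = 84 + (4 + 21 + 7) = 84 + 32 = 116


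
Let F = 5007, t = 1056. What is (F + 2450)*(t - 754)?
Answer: 2252014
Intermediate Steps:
(F + 2450)*(t - 754) = (5007 + 2450)*(1056 - 754) = 7457*302 = 2252014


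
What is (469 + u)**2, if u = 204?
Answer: 452929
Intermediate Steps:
(469 + u)**2 = (469 + 204)**2 = 673**2 = 452929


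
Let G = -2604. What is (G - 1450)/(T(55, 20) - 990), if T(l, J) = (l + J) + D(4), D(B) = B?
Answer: 4054/911 ≈ 4.4501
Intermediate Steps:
T(l, J) = 4 + J + l (T(l, J) = (l + J) + 4 = (J + l) + 4 = 4 + J + l)
(G - 1450)/(T(55, 20) - 990) = (-2604 - 1450)/((4 + 20 + 55) - 990) = -4054/(79 - 990) = -4054/(-911) = -4054*(-1/911) = 4054/911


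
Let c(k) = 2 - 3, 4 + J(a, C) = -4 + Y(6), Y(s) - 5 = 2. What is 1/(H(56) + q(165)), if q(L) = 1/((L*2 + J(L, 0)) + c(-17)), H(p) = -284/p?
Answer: -2296/11637 ≈ -0.19730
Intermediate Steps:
Y(s) = 7 (Y(s) = 5 + 2 = 7)
J(a, C) = -1 (J(a, C) = -4 + (-4 + 7) = -4 + 3 = -1)
c(k) = -1
q(L) = 1/(-2 + 2*L) (q(L) = 1/((L*2 - 1) - 1) = 1/((2*L - 1) - 1) = 1/((-1 + 2*L) - 1) = 1/(-2 + 2*L))
1/(H(56) + q(165)) = 1/(-284/56 + 1/(2*(-1 + 165))) = 1/(-284*1/56 + (½)/164) = 1/(-71/14 + (½)*(1/164)) = 1/(-71/14 + 1/328) = 1/(-11637/2296) = -2296/11637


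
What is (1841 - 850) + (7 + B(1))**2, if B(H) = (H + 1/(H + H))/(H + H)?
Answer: 16817/16 ≈ 1051.1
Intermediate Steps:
B(H) = (H + 1/(2*H))/(2*H) (B(H) = (H + 1/(2*H))/((2*H)) = (H + 1/(2*H))*(1/(2*H)) = (H + 1/(2*H))/(2*H))
(1841 - 850) + (7 + B(1))**2 = (1841 - 850) + (7 + (1/2 + (1/4)/1**2))**2 = 991 + (7 + (1/2 + (1/4)*1))**2 = 991 + (7 + (1/2 + 1/4))**2 = 991 + (7 + 3/4)**2 = 991 + (31/4)**2 = 991 + 961/16 = 16817/16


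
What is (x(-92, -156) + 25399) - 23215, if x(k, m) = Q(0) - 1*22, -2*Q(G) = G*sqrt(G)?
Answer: 2162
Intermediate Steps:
Q(G) = -G**(3/2)/2 (Q(G) = -G*sqrt(G)/2 = -G**(3/2)/2)
x(k, m) = -22 (x(k, m) = -0**(3/2)/2 - 1*22 = -1/2*0 - 22 = 0 - 22 = -22)
(x(-92, -156) + 25399) - 23215 = (-22 + 25399) - 23215 = 25377 - 23215 = 2162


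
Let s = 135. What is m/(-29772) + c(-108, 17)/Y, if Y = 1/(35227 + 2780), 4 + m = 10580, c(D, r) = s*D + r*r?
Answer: -4042725272035/7443 ≈ -5.4316e+8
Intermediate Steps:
c(D, r) = r**2 + 135*D (c(D, r) = 135*D + r*r = 135*D + r**2 = r**2 + 135*D)
m = 10576 (m = -4 + 10580 = 10576)
Y = 1/38007 ≈ 2.6311e-5
m/(-29772) + c(-108, 17)/Y = 10576/(-29772) + (17**2 + 135*(-108))/(1/38007) = 10576*(-1/29772) + (289 - 14580)*38007 = -2644/7443 - 14291*38007 = -2644/7443 - 543158037 = -4042725272035/7443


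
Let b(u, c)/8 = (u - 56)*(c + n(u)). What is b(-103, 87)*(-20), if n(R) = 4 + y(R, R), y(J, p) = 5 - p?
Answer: 5062560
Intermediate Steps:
n(R) = 9 - R (n(R) = 4 + (5 - R) = 9 - R)
b(u, c) = 8*(-56 + u)*(9 + c - u) (b(u, c) = 8*((u - 56)*(c + (9 - u))) = 8*((-56 + u)*(9 + c - u)) = 8*(-56 + u)*(9 + c - u))
b(-103, 87)*(-20) = (-4032 - 448*87 - 8*(-103)**2 + 520*(-103) + 8*87*(-103))*(-20) = (-4032 - 38976 - 8*10609 - 53560 - 71688)*(-20) = (-4032 - 38976 - 84872 - 53560 - 71688)*(-20) = -253128*(-20) = 5062560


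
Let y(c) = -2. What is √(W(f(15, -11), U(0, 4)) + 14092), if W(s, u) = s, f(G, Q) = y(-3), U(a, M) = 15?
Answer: √14090 ≈ 118.70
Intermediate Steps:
f(G, Q) = -2
√(W(f(15, -11), U(0, 4)) + 14092) = √(-2 + 14092) = √14090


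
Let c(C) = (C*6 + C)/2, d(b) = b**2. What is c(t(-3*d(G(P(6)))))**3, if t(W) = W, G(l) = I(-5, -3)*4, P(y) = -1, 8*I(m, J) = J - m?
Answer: -9261/8 ≈ -1157.6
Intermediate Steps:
I(m, J) = -m/8 + J/8 (I(m, J) = (J - m)/8 = -m/8 + J/8)
G(l) = 1 (G(l) = (-1/8*(-5) + (1/8)*(-3))*4 = (5/8 - 3/8)*4 = (1/4)*4 = 1)
c(C) = 7*C/2 (c(C) = (6*C + C)*(1/2) = (7*C)*(1/2) = 7*C/2)
c(t(-3*d(G(P(6)))))**3 = (7*(-3*1**2)/2)**3 = (7*(-3*1)/2)**3 = ((7/2)*(-3))**3 = (-21/2)**3 = -9261/8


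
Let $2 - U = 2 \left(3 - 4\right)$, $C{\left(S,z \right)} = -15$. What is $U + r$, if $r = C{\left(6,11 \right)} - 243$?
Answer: $-254$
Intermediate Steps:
$r = -258$ ($r = -15 - 243 = -258$)
$U = 4$ ($U = 2 - 2 \left(3 - 4\right) = 2 - 2 \left(-1\right) = 2 - -2 = 2 + 2 = 4$)
$U + r = 4 - 258 = -254$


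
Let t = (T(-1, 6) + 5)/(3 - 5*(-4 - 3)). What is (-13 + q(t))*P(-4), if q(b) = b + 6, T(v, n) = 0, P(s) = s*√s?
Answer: 1044*I/19 ≈ 54.947*I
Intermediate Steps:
P(s) = s^(3/2)
t = 5/38 (t = (0 + 5)/(3 - 5*(-4 - 3)) = 5/(3 - 5*(-7)) = 5/(3 + 35) = 5/38 ≈ 0.13158)
q(b) = 6 + b
(-13 + q(t))*P(-4) = (-13 + (6 + 5/38))*(-4)^(3/2) = (-13 + 233/38)*(-8*I) = -(-1044)*I/19 = 1044*I/19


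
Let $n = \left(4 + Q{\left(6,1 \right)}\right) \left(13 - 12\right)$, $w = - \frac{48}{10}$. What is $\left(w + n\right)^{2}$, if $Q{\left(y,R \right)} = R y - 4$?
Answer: $\frac{36}{25} \approx 1.44$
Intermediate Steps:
$w = - \frac{24}{5}$ ($w = \left(-48\right) \frac{1}{10} = - \frac{24}{5} \approx -4.8$)
$Q{\left(y,R \right)} = -4 + R y$
$n = 6$ ($n = \left(4 + \left(-4 + 1 \cdot 6\right)\right) \left(13 - 12\right) = \left(4 + \left(-4 + 6\right)\right) 1 = \left(4 + 2\right) 1 = 6 \cdot 1 = 6$)
$\left(w + n\right)^{2} = \left(- \frac{24}{5} + 6\right)^{2} = \left(\frac{6}{5}\right)^{2} = \frac{36}{25}$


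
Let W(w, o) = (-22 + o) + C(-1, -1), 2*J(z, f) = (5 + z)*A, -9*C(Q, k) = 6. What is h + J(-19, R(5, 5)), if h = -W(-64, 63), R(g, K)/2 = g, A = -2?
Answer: -79/3 ≈ -26.333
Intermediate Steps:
R(g, K) = 2*g
C(Q, k) = -⅔ (C(Q, k) = -⅑*6 = -⅔)
J(z, f) = -5 - z (J(z, f) = ((5 + z)*(-2))/2 = (-10 - 2*z)/2 = -5 - z)
W(w, o) = -68/3 + o (W(w, o) = (-22 + o) - ⅔ = -68/3 + o)
h = -121/3 (h = -(-68/3 + 63) = -1*121/3 = -121/3 ≈ -40.333)
h + J(-19, R(5, 5)) = -121/3 + (-5 - 1*(-19)) = -121/3 + (-5 + 19) = -121/3 + 14 = -79/3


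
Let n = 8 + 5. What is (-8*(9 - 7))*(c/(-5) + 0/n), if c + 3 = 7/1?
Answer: 64/5 ≈ 12.800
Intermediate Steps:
c = 4 (c = -3 + 7/1 = -3 + 7*1 = -3 + 7 = 4)
n = 13
(-8*(9 - 7))*(c/(-5) + 0/n) = (-8*(9 - 7))*(4/(-5) + 0/13) = (-8*2)*(4*(-⅕) + 0*(1/13)) = -16*(-⅘ + 0) = -16*(-⅘) = 64/5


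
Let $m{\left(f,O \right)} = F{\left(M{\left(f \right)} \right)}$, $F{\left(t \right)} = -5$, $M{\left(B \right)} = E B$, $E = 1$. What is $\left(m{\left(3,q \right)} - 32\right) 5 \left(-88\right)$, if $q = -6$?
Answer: $16280$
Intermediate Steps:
$M{\left(B \right)} = B$ ($M{\left(B \right)} = 1 B = B$)
$m{\left(f,O \right)} = -5$
$\left(m{\left(3,q \right)} - 32\right) 5 \left(-88\right) = \left(-5 - 32\right) 5 \left(-88\right) = \left(-37\right) 5 \left(-88\right) = \left(-185\right) \left(-88\right) = 16280$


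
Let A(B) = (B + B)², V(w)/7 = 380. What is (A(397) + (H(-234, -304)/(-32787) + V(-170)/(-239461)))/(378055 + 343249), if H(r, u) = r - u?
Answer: 2474841970519081/2831553798010164 ≈ 0.87402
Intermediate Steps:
V(w) = 2660 (V(w) = 7*380 = 2660)
A(B) = 4*B² (A(B) = (2*B)² = 4*B²)
(A(397) + (H(-234, -304)/(-32787) + V(-170)/(-239461)))/(378055 + 343249) = (4*397² + ((-234 - 1*(-304))/(-32787) + 2660/(-239461)))/(378055 + 343249) = (4*157609 + ((-234 + 304)*(-1/32787) + 2660*(-1/239461)))/721304 = (630436 + (70*(-1/32787) - 2660/239461))*(1/721304) = (630436 + (-70/32787 - 2660/239461))*(1/721304) = (630436 - 103975690/7851207807)*(1/721304) = (4949683941038162/7851207807)*(1/721304) = 2474841970519081/2831553798010164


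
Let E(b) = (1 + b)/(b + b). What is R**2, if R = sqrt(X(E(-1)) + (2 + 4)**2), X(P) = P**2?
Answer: 36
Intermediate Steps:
E(b) = (1 + b)/(2*b) (E(b) = (1 + b)/((2*b)) = (1 + b)*(1/(2*b)) = (1 + b)/(2*b))
R = 6 (R = sqrt(((1/2)*(1 - 1)/(-1))**2 + (2 + 4)**2) = sqrt(((1/2)*(-1)*0)**2 + 6**2) = sqrt(0**2 + 36) = sqrt(0 + 36) = sqrt(36) = 6)
R**2 = 6**2 = 36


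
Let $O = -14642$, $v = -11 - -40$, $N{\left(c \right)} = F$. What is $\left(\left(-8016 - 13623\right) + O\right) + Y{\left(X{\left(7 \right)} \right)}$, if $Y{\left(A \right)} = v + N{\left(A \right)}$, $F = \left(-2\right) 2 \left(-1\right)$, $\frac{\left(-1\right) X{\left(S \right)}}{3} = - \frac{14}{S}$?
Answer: $-36248$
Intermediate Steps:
$X{\left(S \right)} = \frac{42}{S}$ ($X{\left(S \right)} = - 3 \left(- \frac{14}{S}\right) = \frac{42}{S}$)
$F = 4$ ($F = \left(-4\right) \left(-1\right) = 4$)
$N{\left(c \right)} = 4$
$v = 29$ ($v = -11 + 40 = 29$)
$Y{\left(A \right)} = 33$ ($Y{\left(A \right)} = 29 + 4 = 33$)
$\left(\left(-8016 - 13623\right) + O\right) + Y{\left(X{\left(7 \right)} \right)} = \left(\left(-8016 - 13623\right) - 14642\right) + 33 = \left(-21639 - 14642\right) + 33 = -36281 + 33 = -36248$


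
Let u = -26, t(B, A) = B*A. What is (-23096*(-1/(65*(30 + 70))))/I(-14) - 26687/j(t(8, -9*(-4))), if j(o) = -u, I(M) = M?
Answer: -23356899/22750 ≈ -1026.7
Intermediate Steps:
t(B, A) = A*B
j(o) = 26 (j(o) = -1*(-26) = 26)
(-23096*(-1/(65*(30 + 70))))/I(-14) - 26687/j(t(8, -9*(-4))) = -23096*(-1/(65*(30 + 70)))/(-14) - 26687/26 = -23096/((-65*100))*(-1/14) - 26687*1/26 = -23096/(-6500)*(-1/14) - 26687/26 = -23096*(-1/6500)*(-1/14) - 26687/26 = (5774/1625)*(-1/14) - 26687/26 = -2887/11375 - 26687/26 = -23356899/22750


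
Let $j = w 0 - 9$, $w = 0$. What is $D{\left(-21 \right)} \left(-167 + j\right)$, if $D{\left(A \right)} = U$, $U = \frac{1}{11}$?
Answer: $-16$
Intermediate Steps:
$U = \frac{1}{11} \approx 0.090909$
$j = -9$ ($j = 0 \cdot 0 - 9 = 0 - 9 = -9$)
$D{\left(A \right)} = \frac{1}{11}$
$D{\left(-21 \right)} \left(-167 + j\right) = \frac{-167 - 9}{11} = \frac{1}{11} \left(-176\right) = -16$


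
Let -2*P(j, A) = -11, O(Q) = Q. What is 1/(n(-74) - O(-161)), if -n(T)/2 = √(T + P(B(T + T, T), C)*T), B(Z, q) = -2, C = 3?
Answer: 161/27845 + 2*I*√481/27845 ≈ 0.005782 + 0.0015753*I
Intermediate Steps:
P(j, A) = 11/2 (P(j, A) = -½*(-11) = 11/2)
n(T) = -√26*√T (n(T) = -2*√(T + 11*T/2) = -2*√26*√T/2 = -√26*√T)
1/(n(-74) - O(-161)) = 1/(-√26*√(-74) - 1*(-161)) = 1/(-√26*I*√74 + 161) = 1/(-2*I*√481 + 161) = 1/(161 - 2*I*√481)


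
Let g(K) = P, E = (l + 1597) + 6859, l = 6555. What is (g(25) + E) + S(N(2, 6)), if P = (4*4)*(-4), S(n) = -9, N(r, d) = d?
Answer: 14938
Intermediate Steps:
E = 15011 (E = (6555 + 1597) + 6859 = 8152 + 6859 = 15011)
P = -64 (P = 16*(-4) = -64)
g(K) = -64
(g(25) + E) + S(N(2, 6)) = (-64 + 15011) - 9 = 14947 - 9 = 14938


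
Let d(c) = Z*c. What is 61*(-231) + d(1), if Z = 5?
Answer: -14086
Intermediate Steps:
d(c) = 5*c
61*(-231) + d(1) = 61*(-231) + 5*1 = -14091 + 5 = -14086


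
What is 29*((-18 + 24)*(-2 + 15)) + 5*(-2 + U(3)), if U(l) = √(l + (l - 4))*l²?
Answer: 2252 + 45*√2 ≈ 2315.6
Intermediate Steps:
U(l) = l²*√(-4 + 2*l) (U(l) = √(l + (-4 + l))*l² = √(-4 + 2*l)*l² = l²*√(-4 + 2*l))
29*((-18 + 24)*(-2 + 15)) + 5*(-2 + U(3)) = 29*((-18 + 24)*(-2 + 15)) + 5*(-2 + 3²*√(-4 + 2*3)) = 29*(6*13) + 5*(-2 + 9*√(-4 + 6)) = 29*78 + 5*(-2 + 9*√2) = 2262 + (-10 + 45*√2) = 2252 + 45*√2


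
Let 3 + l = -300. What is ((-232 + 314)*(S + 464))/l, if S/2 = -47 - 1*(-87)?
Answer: -44608/303 ≈ -147.22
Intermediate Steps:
S = 80 (S = 2*(-47 - 1*(-87)) = 2*(-47 + 87) = 2*40 = 80)
l = -303 (l = -3 - 300 = -303)
((-232 + 314)*(S + 464))/l = ((-232 + 314)*(80 + 464))/(-303) = (82*544)*(-1/303) = 44608*(-1/303) = -44608/303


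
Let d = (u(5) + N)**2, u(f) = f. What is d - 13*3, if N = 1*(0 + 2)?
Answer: 10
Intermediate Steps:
N = 2 (N = 1*2 = 2)
d = 49 (d = (5 + 2)**2 = 7**2 = 49)
d - 13*3 = 49 - 13*3 = 49 - 39 = 10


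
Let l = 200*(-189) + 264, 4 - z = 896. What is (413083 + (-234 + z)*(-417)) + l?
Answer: 845089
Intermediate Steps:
z = -892 (z = 4 - 1*896 = 4 - 896 = -892)
l = -37536 (l = -37800 + 264 = -37536)
(413083 + (-234 + z)*(-417)) + l = (413083 + (-234 - 892)*(-417)) - 37536 = (413083 - 1126*(-417)) - 37536 = (413083 + 469542) - 37536 = 882625 - 37536 = 845089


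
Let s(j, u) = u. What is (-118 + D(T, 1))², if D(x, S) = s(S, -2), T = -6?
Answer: 14400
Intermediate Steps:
D(x, S) = -2
(-118 + D(T, 1))² = (-118 - 2)² = (-120)² = 14400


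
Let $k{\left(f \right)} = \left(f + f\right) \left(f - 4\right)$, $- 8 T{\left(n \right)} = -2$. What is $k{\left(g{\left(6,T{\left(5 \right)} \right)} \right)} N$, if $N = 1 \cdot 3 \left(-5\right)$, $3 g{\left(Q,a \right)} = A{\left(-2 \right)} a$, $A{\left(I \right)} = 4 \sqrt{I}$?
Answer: $\frac{20}{3} + 40 i \sqrt{2} \approx 6.6667 + 56.569 i$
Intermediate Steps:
$T{\left(n \right)} = \frac{1}{4}$ ($T{\left(n \right)} = \left(- \frac{1}{8}\right) \left(-2\right) = \frac{1}{4}$)
$g{\left(Q,a \right)} = \frac{4 i a \sqrt{2}}{3}$ ($g{\left(Q,a \right)} = \frac{4 \sqrt{-2} a}{3} = \frac{4 i \sqrt{2} a}{3} = \frac{4 i a \sqrt{2}}{3}$)
$k{\left(f \right)} = 2 f \left(-4 + f\right)$
$N = -15$ ($N = 3 \left(-5\right) = -15$)
$k{\left(g{\left(6,T{\left(5 \right)} \right)} \right)} N = 2 \cdot \frac{4}{3} i \frac{1}{4} \sqrt{2} \left(-4 + \frac{4}{3} i \frac{1}{4} \sqrt{2}\right) \left(-15\right) = 2 \frac{i \sqrt{2}}{3} \left(-4 + \frac{i \sqrt{2}}{3}\right) \left(-15\right) = \frac{2 i \sqrt{2} \left(-4 + \frac{i \sqrt{2}}{3}\right)}{3} \left(-15\right) = - 10 i \sqrt{2} \left(-4 + \frac{i \sqrt{2}}{3}\right)$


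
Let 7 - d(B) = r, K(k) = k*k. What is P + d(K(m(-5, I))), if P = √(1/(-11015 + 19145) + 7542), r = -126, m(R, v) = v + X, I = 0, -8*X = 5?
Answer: 133 + 89*√62934330/8130 ≈ 219.84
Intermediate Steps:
X = -5/8 (X = -⅛*5 = -5/8 ≈ -0.62500)
m(R, v) = -5/8 + v (m(R, v) = v - 5/8 = -5/8 + v)
K(k) = k²
d(B) = 133 (d(B) = 7 - 1*(-126) = 7 + 126 = 133)
P = 89*√62934330/8130 (P = √(1/8130 + 7542) = √(61316461/8130) = 89*√62934330/8130 ≈ 86.845)
P + d(K(m(-5, I))) = 89*√62934330/8130 + 133 = 133 + 89*√62934330/8130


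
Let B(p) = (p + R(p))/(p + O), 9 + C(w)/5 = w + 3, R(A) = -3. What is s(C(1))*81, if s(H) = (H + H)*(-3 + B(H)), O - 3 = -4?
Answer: 101250/13 ≈ 7788.5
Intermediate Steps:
O = -1 (O = 3 - 4 = -1)
C(w) = -30 + 5*w (C(w) = -45 + 5*(w + 3) = -45 + 5*(3 + w) = -45 + (15 + 5*w) = -30 + 5*w)
B(p) = (-3 + p)/(-1 + p) (B(p) = (p - 3)/(p - 1) = (-3 + p)/(-1 + p))
s(H) = 2*H*(-3 + (-3 + H)/(-1 + H)) (s(H) = (H + H)*(-3 + (-3 + H)/(-1 + H)) = (2*H)*(-3 + (-3 + H)/(-1 + H)) = 2*H*(-3 + (-3 + H)/(-1 + H)))
s(C(1))*81 = -4*(-30 + 5*1)²/(-1 + (-30 + 5*1))*81 = -4*(-30 + 5)²/(-1 + (-30 + 5))*81 = -4*(-25)²/(-1 - 25)*81 = -4*625/(-26)*81 = -4*625*(-1/26)*81 = (1250/13)*81 = 101250/13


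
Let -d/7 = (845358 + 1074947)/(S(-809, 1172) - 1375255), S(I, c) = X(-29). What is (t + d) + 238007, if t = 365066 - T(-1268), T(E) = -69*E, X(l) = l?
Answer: 709083742139/1375284 ≈ 5.1559e+5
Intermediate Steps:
S(I, c) = -29
d = 13442135/1375284 (d = -7*(845358 + 1074947)/(-29 - 1375255) = -13442135/(-1375284) = -13442135*(-1)/1375284 = -7*(-1920305/1375284) = 13442135/1375284 ≈ 9.7741)
t = 277574 (t = 365066 - (-69)*(-1268) = 365066 - 1*87492 = 365066 - 87492 = 277574)
(t + d) + 238007 = (277574 + 13442135/1375284) + 238007 = 381756523151/1375284 + 238007 = 709083742139/1375284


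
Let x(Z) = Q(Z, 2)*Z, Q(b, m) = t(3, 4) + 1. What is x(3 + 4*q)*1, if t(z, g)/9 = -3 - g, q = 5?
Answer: -1426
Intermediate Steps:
t(z, g) = -27 - 9*g (t(z, g) = 9*(-3 - g) = -27 - 9*g)
Q(b, m) = -62 (Q(b, m) = (-27 - 9*4) + 1 = (-27 - 36) + 1 = -63 + 1 = -62)
x(Z) = -62*Z
x(3 + 4*q)*1 = -62*(3 + 4*5)*1 = -62*(3 + 20)*1 = -62*23*1 = -1426*1 = -1426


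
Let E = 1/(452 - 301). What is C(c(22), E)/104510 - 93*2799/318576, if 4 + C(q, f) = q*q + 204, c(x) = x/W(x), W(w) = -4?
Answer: -4521888741/5549062960 ≈ -0.81489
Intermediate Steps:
E = 1/151 ≈ 0.0066225
c(x) = -x/4 (c(x) = x/(-4) = x*(-1/4) = -x/4)
C(q, f) = 200 + q**2 (C(q, f) = -4 + (q*q + 204) = -4 + (q**2 + 204) = -4 + (204 + q**2) = 200 + q**2)
C(c(22), E)/104510 - 93*2799/318576 = (200 + (-1/4*22)**2)/104510 - 93*2799/318576 = (200 + (-11/2)**2)*(1/104510) - 260307*1/318576 = (200 + 121/4)*(1/104510) - 86769/106192 = (921/4)*(1/104510) - 86769/106192 = 921/418040 - 86769/106192 = -4521888741/5549062960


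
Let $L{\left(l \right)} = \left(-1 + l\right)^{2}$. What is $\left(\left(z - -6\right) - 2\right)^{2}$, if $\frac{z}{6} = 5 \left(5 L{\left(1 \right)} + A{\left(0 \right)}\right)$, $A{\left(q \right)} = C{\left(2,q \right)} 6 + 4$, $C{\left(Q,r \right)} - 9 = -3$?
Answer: $1449616$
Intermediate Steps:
$C{\left(Q,r \right)} = 6$ ($C{\left(Q,r \right)} = 9 - 3 = 6$)
$A{\left(q \right)} = 40$ ($A{\left(q \right)} = 6 \cdot 6 + 4 = 36 + 4 = 40$)
$z = 1200$ ($z = 6 \cdot 5 \left(5 \left(-1 + 1\right)^{2} + 40\right) = 6 \cdot 5 \left(5 \cdot 0^{2} + 40\right) = 6 \cdot 5 \left(5 \cdot 0 + 40\right) = 6 \cdot 5 \left(0 + 40\right) = 6 \cdot 5 \cdot 40 = 6 \cdot 200 = 1200$)
$\left(\left(z - -6\right) - 2\right)^{2} = \left(\left(1200 - -6\right) - 2\right)^{2} = \left(\left(1200 + 6\right) - 2\right)^{2} = \left(1206 - 2\right)^{2} = 1204^{2} = 1449616$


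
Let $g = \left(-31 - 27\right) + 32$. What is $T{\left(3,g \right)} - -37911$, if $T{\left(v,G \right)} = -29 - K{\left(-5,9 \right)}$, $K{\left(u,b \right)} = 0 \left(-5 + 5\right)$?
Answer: $37882$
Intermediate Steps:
$g = -26$ ($g = -58 + 32 = -26$)
$K{\left(u,b \right)} = 0$ ($K{\left(u,b \right)} = 0 \cdot 0 = 0$)
$T{\left(v,G \right)} = -29$ ($T{\left(v,G \right)} = -29 - 0 = -29 + 0 = -29$)
$T{\left(3,g \right)} - -37911 = -29 - -37911 = -29 + 37911 = 37882$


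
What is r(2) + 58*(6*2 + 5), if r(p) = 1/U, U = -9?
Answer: 8873/9 ≈ 985.89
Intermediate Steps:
r(p) = -⅑ (r(p) = 1/(-9) = -⅑)
r(2) + 58*(6*2 + 5) = -⅑ + 58*(6*2 + 5) = -⅑ + 58*(12 + 5) = -⅑ + 58*17 = -⅑ + 986 = 8873/9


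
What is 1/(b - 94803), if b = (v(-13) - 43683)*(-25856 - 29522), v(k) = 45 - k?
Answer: 1/2415770447 ≈ 4.1395e-10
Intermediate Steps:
b = 2415865250 (b = ((45 - 1*(-13)) - 43683)*(-25856 - 29522) = ((45 + 13) - 43683)*(-55378) = (58 - 43683)*(-55378) = -43625*(-55378) = 2415865250)
1/(b - 94803) = 1/(2415865250 - 94803) = 1/2415770447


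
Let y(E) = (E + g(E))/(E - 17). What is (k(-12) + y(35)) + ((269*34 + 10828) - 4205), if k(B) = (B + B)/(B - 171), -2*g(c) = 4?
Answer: 5772173/366 ≈ 15771.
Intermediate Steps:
g(c) = -2 (g(c) = -½*4 = -2)
k(B) = 2*B/(-171 + B) (k(B) = (2*B)/(-171 + B) = 2*B/(-171 + B))
y(E) = (-2 + E)/(-17 + E) (y(E) = (E - 2)/(E - 17) = (-2 + E)/(-17 + E))
(k(-12) + y(35)) + ((269*34 + 10828) - 4205) = (2*(-12)/(-171 - 12) + (-2 + 35)/(-17 + 35)) + ((269*34 + 10828) - 4205) = (2*(-12)/(-183) + 33/18) + ((9146 + 10828) - 4205) = (2*(-12)*(-1/183) + (1/18)*33) + (19974 - 4205) = (8/61 + 11/6) + 15769 = 719/366 + 15769 = 5772173/366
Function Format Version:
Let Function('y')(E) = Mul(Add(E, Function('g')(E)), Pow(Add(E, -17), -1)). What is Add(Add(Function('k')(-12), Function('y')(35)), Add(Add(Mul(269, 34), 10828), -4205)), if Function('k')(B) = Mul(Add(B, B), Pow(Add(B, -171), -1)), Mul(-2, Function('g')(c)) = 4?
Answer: Rational(5772173, 366) ≈ 15771.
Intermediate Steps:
Function('g')(c) = -2 (Function('g')(c) = Mul(Rational(-1, 2), 4) = -2)
Function('k')(B) = Mul(2, B, Pow(Add(-171, B), -1)) (Function('k')(B) = Mul(Mul(2, B), Pow(Add(-171, B), -1)) = Mul(2, B, Pow(Add(-171, B), -1)))
Function('y')(E) = Mul(Pow(Add(-17, E), -1), Add(-2, E)) (Function('y')(E) = Mul(Add(E, -2), Pow(Add(E, -17), -1)) = Mul(Add(-2, E), Pow(Add(-17, E), -1)) = Mul(Pow(Add(-17, E), -1), Add(-2, E)))
Add(Add(Function('k')(-12), Function('y')(35)), Add(Add(Mul(269, 34), 10828), -4205)) = Add(Add(Mul(2, -12, Pow(Add(-171, -12), -1)), Mul(Pow(Add(-17, 35), -1), Add(-2, 35))), Add(Add(Mul(269, 34), 10828), -4205)) = Add(Add(Mul(2, -12, Pow(-183, -1)), Mul(Pow(18, -1), 33)), Add(Add(9146, 10828), -4205)) = Add(Add(Mul(2, -12, Rational(-1, 183)), Mul(Rational(1, 18), 33)), Add(19974, -4205)) = Add(Add(Rational(8, 61), Rational(11, 6)), 15769) = Add(Rational(719, 366), 15769) = Rational(5772173, 366)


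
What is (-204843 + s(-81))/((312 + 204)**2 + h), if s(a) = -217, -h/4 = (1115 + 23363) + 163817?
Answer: 51265/121731 ≈ 0.42113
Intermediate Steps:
h = -753180 (h = -4*((1115 + 23363) + 163817) = -4*(24478 + 163817) = -4*188295 = -753180)
(-204843 + s(-81))/((312 + 204)**2 + h) = (-204843 - 217)/((312 + 204)**2 - 753180) = -205060/(516**2 - 753180) = -205060/(266256 - 753180) = -205060/(-486924) = -205060*(-1/486924) = 51265/121731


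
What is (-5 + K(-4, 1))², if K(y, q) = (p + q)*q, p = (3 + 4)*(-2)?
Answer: 324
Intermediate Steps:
p = -14 (p = 7*(-2) = -14)
K(y, q) = q*(-14 + q) (K(y, q) = (-14 + q)*q = q*(-14 + q))
(-5 + K(-4, 1))² = (-5 + 1*(-14 + 1))² = (-5 + 1*(-13))² = (-5 - 13)² = (-18)² = 324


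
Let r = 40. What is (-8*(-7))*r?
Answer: 2240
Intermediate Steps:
(-8*(-7))*r = -8*(-7)*40 = 56*40 = 2240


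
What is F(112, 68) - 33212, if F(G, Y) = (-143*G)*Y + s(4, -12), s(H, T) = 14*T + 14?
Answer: -1122454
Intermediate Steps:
s(H, T) = 14 + 14*T
F(G, Y) = -154 - 143*G*Y (F(G, Y) = (-143*G)*Y + (14 + 14*(-12)) = -143*G*Y + (14 - 168) = -143*G*Y - 154 = -154 - 143*G*Y)
F(112, 68) - 33212 = (-154 - 143*112*68) - 33212 = (-154 - 1089088) - 33212 = -1089242 - 33212 = -1122454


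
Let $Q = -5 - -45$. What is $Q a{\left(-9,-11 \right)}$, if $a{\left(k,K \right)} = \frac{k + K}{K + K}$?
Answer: $\frac{400}{11} \approx 36.364$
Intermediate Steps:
$a{\left(k,K \right)} = \frac{K + k}{2 K}$
$Q = 40$ ($Q = -5 + 45 = 40$)
$Q a{\left(-9,-11 \right)} = 40 \frac{-11 - 9}{2 \left(-11\right)} = 40 \cdot \frac{1}{2} \left(- \frac{1}{11}\right) \left(-20\right) = 40 \cdot \frac{10}{11} = \frac{400}{11}$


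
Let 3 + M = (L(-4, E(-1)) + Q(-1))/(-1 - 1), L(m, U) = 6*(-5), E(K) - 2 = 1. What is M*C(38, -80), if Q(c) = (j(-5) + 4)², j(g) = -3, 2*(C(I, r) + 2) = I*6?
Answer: 1288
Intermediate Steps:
C(I, r) = -2 + 3*I (C(I, r) = -2 + (I*6)/2 = -2 + (6*I)/2 = -2 + 3*I)
E(K) = 3 (E(K) = 2 + 1 = 3)
L(m, U) = -30
Q(c) = 1 (Q(c) = (-3 + 4)² = 1² = 1)
M = 23/2 (M = -3 + (-30 + 1)/(-1 - 1) = -3 - 29/(-2) = -3 - 29*(-½) = -3 + 29/2 = 23/2 ≈ 11.500)
M*C(38, -80) = 23*(-2 + 3*38)/2 = 23*(-2 + 114)/2 = (23/2)*112 = 1288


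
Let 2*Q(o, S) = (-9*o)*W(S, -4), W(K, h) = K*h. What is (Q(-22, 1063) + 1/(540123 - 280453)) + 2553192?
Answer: 553679799481/259670 ≈ 2.1322e+6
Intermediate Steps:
Q(o, S) = 18*S*o (Q(o, S) = ((-9*o)*(S*(-4)))/2 = ((-9*o)*(-4*S))/2 = (36*S*o)/2 = 18*S*o)
(Q(-22, 1063) + 1/(540123 - 280453)) + 2553192 = (18*1063*(-22) + 1/(540123 - 280453)) + 2553192 = (-420948 + 1/259670) + 2553192 = -109307567159/259670 + 2553192 = 553679799481/259670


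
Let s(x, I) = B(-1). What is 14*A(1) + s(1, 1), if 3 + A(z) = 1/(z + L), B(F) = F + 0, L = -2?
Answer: -57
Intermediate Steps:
B(F) = F
s(x, I) = -1
A(z) = -3 + 1/(-2 + z) (A(z) = -3 + 1/(z - 2) = -3 + 1/(-2 + z))
14*A(1) + s(1, 1) = 14*((7 - 3*1)/(-2 + 1)) - 1 = 14*((7 - 3)/(-1)) - 1 = 14*(-1*4) - 1 = 14*(-4) - 1 = -56 - 1 = -57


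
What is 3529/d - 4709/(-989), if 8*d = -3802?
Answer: -5008915/1880089 ≈ -2.6642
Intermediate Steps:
d = -1901/4 (d = (⅛)*(-3802) = -1901/4 ≈ -475.25)
3529/d - 4709/(-989) = 3529/(-1901/4) - 4709/(-989) = 3529*(-4/1901) - 4709*(-1/989) = -14116/1901 + 4709/989 = -5008915/1880089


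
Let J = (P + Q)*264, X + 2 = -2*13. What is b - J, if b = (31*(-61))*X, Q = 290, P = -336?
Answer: 65092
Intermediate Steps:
X = -28 (X = -2 - 2*13 = -2 - 26 = -28)
J = -12144 (J = (-336 + 290)*264 = -46*264 = -12144)
b = 52948 (b = (31*(-61))*(-28) = -1891*(-28) = 52948)
b - J = 52948 - 1*(-12144) = 52948 + 12144 = 65092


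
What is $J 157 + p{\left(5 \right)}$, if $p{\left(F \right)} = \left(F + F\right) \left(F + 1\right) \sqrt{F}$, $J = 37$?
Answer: $5809 + 60 \sqrt{5} \approx 5943.2$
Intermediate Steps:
$p{\left(F \right)} = 2 F^{\frac{3}{2}} \left(1 + F\right)$ ($p{\left(F \right)} = 2 F \left(1 + F\right) \sqrt{F} = 2 F^{\frac{3}{2}} \left(1 + F\right)$)
$J 157 + p{\left(5 \right)} = 37 \cdot 157 + 2 \cdot 5^{\frac{3}{2}} \left(1 + 5\right) = 5809 + 2 \cdot 5 \sqrt{5} \cdot 6 = 5809 + 60 \sqrt{5}$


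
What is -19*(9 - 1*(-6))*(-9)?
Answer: 2565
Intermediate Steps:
-19*(9 - 1*(-6))*(-9) = -19*(9 + 6)*(-9) = -19*15*(-9) = -285*(-9) = 2565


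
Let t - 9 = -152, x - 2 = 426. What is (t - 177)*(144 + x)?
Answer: -183040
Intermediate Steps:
x = 428 (x = 2 + 426 = 428)
t = -143 (t = 9 - 152 = -143)
(t - 177)*(144 + x) = (-143 - 177)*(144 + 428) = -320*572 = -183040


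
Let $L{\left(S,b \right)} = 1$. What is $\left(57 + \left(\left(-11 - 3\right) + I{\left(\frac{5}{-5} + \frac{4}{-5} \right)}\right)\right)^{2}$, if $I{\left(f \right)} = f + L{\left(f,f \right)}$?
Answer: $\frac{44521}{25} \approx 1780.8$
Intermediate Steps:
$I{\left(f \right)} = 1 + f$ ($I{\left(f \right)} = f + 1 = 1 + f$)
$\left(57 + \left(\left(-11 - 3\right) + I{\left(\frac{5}{-5} + \frac{4}{-5} \right)}\right)\right)^{2} = \left(57 + \left(\left(-11 - 3\right) + \left(1 + \left(\frac{5}{-5} + \frac{4}{-5}\right)\right)\right)\right)^{2} = \left(57 + \left(\left(-11 - 3\right) + \left(1 + \left(5 \left(- \frac{1}{5}\right) + 4 \left(- \frac{1}{5}\right)\right)\right)\right)\right)^{2} = \left(57 + \left(-14 + \left(1 - \frac{9}{5}\right)\right)\right)^{2} = \left(57 - \frac{74}{5}\right)^{2} = \left(\frac{211}{5}\right)^{2} = \frac{44521}{25}$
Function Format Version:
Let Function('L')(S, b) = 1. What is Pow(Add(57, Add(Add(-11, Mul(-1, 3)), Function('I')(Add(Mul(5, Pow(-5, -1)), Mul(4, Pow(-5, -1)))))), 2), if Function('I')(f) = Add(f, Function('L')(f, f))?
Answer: Rational(44521, 25) ≈ 1780.8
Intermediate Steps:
Function('I')(f) = Add(1, f) (Function('I')(f) = Add(f, 1) = Add(1, f))
Pow(Add(57, Add(Add(-11, Mul(-1, 3)), Function('I')(Add(Mul(5, Pow(-5, -1)), Mul(4, Pow(-5, -1)))))), 2) = Pow(Add(57, Add(Add(-11, Mul(-1, 3)), Add(1, Add(Mul(5, Pow(-5, -1)), Mul(4, Pow(-5, -1)))))), 2) = Pow(Add(57, Add(Add(-11, -3), Add(1, Add(Mul(5, Rational(-1, 5)), Mul(4, Rational(-1, 5)))))), 2) = Pow(Add(57, Add(-14, Add(1, Add(-1, Rational(-4, 5))))), 2) = Pow(Add(57, Add(-14, Add(1, Rational(-9, 5)))), 2) = Pow(Add(57, Add(-14, Rational(-4, 5))), 2) = Pow(Add(57, Rational(-74, 5)), 2) = Pow(Rational(211, 5), 2) = Rational(44521, 25)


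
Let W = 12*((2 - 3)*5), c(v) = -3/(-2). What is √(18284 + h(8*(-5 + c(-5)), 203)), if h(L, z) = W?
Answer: 4*√1139 ≈ 135.00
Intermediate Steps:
c(v) = 3/2 (c(v) = -3*(-½) = 3/2)
W = -60 (W = 12*(-1*5) = 12*(-5) = -60)
h(L, z) = -60
√(18284 + h(8*(-5 + c(-5)), 203)) = √(18284 - 60) = √18224 = 4*√1139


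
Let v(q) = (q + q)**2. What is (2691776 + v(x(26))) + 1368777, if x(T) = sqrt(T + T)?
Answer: 4060761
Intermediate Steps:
x(T) = sqrt(2)*sqrt(T) (x(T) = sqrt(2*T) = sqrt(2)*sqrt(T))
v(q) = 4*q**2 (v(q) = (2*q)**2 = 4*q**2)
(2691776 + v(x(26))) + 1368777 = (2691776 + 4*(sqrt(2)*sqrt(26))**2) + 1368777 = (2691776 + 4*(2*sqrt(13))**2) + 1368777 = (2691776 + 4*52) + 1368777 = (2691776 + 208) + 1368777 = 2691984 + 1368777 = 4060761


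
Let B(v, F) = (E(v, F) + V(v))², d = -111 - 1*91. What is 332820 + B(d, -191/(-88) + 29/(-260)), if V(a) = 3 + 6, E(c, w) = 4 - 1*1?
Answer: 332964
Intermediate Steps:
E(c, w) = 3 (E(c, w) = 4 - 1 = 3)
V(a) = 9
d = -202 (d = -111 - 91 = -202)
B(v, F) = 144 (B(v, F) = (3 + 9)² = 12² = 144)
332820 + B(d, -191/(-88) + 29/(-260)) = 332820 + 144 = 332964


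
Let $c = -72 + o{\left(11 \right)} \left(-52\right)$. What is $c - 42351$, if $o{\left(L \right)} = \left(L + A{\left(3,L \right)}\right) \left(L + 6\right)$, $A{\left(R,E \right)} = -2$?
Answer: $-50379$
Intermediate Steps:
$o{\left(L \right)} = \left(-2 + L\right) \left(6 + L\right)$ ($o{\left(L \right)} = \left(L - 2\right) \left(L + 6\right) = \left(-2 + L\right) \left(6 + L\right)$)
$c = -8028$ ($c = -72 + \left(-12 + 11^{2} + 4 \cdot 11\right) \left(-52\right) = -72 + \left(-12 + 121 + 44\right) \left(-52\right) = -72 + 153 \left(-52\right) = -72 - 7956 = -8028$)
$c - 42351 = -8028 - 42351 = -50379$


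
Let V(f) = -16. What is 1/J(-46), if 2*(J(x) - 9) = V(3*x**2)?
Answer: 1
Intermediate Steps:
J(x) = 1 (J(x) = 9 + (1/2)*(-16) = 9 - 8 = 1)
1/J(-46) = 1/1 = 1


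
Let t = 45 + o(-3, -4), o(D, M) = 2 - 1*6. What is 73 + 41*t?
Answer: 1754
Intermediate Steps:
o(D, M) = -4 (o(D, M) = 2 - 6 = -4)
t = 41 (t = 45 - 4 = 41)
73 + 41*t = 73 + 41*41 = 73 + 1681 = 1754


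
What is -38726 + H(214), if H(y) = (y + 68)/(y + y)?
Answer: -8287223/214 ≈ -38725.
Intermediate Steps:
H(y) = (68 + y)/(2*y) (H(y) = (68 + y)/((2*y)) = (68 + y)*(1/(2*y)) = (68 + y)/(2*y))
-38726 + H(214) = -38726 + (½)*(68 + 214)/214 = -38726 + (½)*(1/214)*282 = -38726 + 141/214 = -8287223/214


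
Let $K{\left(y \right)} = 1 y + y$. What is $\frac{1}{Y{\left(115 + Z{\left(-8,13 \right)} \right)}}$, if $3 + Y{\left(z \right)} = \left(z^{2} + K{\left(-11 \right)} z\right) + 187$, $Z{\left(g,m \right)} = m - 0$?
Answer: $\frac{1}{13752} \approx 7.2717 \cdot 10^{-5}$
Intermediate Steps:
$Z{\left(g,m \right)} = m$ ($Z{\left(g,m \right)} = m + 0 = m$)
$K{\left(y \right)} = 2 y$ ($K{\left(y \right)} = y + y = 2 y$)
$Y{\left(z \right)} = 184 + z^{2} - 22 z$ ($Y{\left(z \right)} = -3 + \left(\left(z^{2} + 2 \left(-11\right) z\right) + 187\right) = -3 + \left(\left(z^{2} - 22 z\right) + 187\right) = -3 + \left(187 + z^{2} - 22 z\right) = 184 + z^{2} - 22 z$)
$\frac{1}{Y{\left(115 + Z{\left(-8,13 \right)} \right)}} = \frac{1}{184 + \left(115 + 13\right)^{2} - 22 \left(115 + 13\right)} = \frac{1}{184 + 128^{2} - 2816} = \frac{1}{184 + 16384 - 2816} = \frac{1}{13752}$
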